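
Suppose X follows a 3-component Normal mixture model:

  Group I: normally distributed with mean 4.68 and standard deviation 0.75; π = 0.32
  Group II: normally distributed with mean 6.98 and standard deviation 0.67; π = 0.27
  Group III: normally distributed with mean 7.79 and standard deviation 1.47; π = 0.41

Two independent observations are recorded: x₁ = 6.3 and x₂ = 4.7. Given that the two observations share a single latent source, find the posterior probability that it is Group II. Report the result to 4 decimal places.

Posterior ∝ prior × likelihood, so P(k | x) ∝ P(Z=k) f_k(x); normalise over all components.
Since both observations come from the same component, the likelihood for component k is f_k(x₁)·f_k(x₂).
  f_I = [0.0516091] × [0.531734] = 0.0274423
  f_II = [0.35576] × [0.00182055] = 0.000647681
  f_III = [0.162367] × [0.0297928] = 0.00483735
Prior × likelihood for each component:
  P(Z=I)·f_I = 0.32 × 0.0274423 = 0.00878155
  P(Z=II)·f_II = 0.27 × 0.000647681 = 0.000174874
  P(Z=III)·f_III = 0.41 × 0.00483735 = 0.00198331
Sum: 0.00878155 + 0.000174874 + 0.00198331 = 0.0109397
P(Group II | data) ≈ 0.0160

0.0160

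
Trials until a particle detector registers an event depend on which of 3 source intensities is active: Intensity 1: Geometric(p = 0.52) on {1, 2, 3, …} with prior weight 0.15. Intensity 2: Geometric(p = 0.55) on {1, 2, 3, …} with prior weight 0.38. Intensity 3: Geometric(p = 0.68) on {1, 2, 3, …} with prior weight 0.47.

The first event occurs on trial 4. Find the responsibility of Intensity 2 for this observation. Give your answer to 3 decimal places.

0.499

Posterior ∝ prior × likelihood, so P(k | x) ∝ π_k f_k(x); normalise over all components.
Component likelihoods at x = 4:
  f_1 = 0.0575078
  f_2 = 0.0501187
  f_3 = 0.0222822
Weight by the priors:
  π_1·f_1 = 0.15 × 0.0575078 = 0.00862618
  π_2·f_2 = 0.38 × 0.0501187 = 0.0190451
  π_3·f_3 = 0.47 × 0.0222822 = 0.0104727
Marginal: 0.00862618 + 0.0190451 + 0.0104727 = 0.038144
P(Intensity 2 | 4) ≈ 0.499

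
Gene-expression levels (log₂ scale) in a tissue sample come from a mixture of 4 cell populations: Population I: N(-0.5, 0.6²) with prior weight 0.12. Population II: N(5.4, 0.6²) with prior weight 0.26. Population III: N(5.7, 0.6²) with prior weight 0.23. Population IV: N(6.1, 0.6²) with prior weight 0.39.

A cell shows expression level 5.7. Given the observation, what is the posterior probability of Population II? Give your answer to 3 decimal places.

0.297

Posterior ∝ prior × likelihood, so P(k | x) ∝ π_k f_k(x); normalise over all components.
Normal densities:
  L_I = 4.32772e-24
  L_II = 0.586776
  L_III = 0.664904
  L_IV = 0.532413
Unnormalised posteriors:
  π_I·L_I = 0.12 × 4.32772e-24 = 5.19326e-25
  π_II·L_II = 0.26 × 0.586776 = 0.152562
  π_III·L_III = 0.23 × 0.664904 = 0.152928
  π_IV·L_IV = 0.39 × 0.532413 = 0.207641
Evidence: 5.19326e-25 + 0.152562 + 0.152928 + 0.207641 = 0.513131
P(Population II | the observation) = 0.152562 / 0.513131 ≈ 0.297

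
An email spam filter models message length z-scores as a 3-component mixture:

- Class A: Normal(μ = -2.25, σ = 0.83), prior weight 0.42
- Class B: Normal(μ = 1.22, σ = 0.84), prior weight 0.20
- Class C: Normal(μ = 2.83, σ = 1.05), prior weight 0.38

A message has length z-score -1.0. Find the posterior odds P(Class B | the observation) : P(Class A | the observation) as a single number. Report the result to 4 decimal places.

0.0445

Since P(k|x) ∝ P(Z=k) f_k(x), the posterior odds are P(Z=i) f_i(x) / (P(Z=j) f_j(x)).
Component likelihoods at x = -1.0:
  p_A = 0.154639
  p_B = 0.0144519
  p_C = 0.000490399
Posterior odds = (P(Z=B)·p_B) / (P(Z=A)·p_A) = (0.20·0.0144519) / (0.42·0.154639) = 0.00289037 / 0.0649483 ≈ 0.0445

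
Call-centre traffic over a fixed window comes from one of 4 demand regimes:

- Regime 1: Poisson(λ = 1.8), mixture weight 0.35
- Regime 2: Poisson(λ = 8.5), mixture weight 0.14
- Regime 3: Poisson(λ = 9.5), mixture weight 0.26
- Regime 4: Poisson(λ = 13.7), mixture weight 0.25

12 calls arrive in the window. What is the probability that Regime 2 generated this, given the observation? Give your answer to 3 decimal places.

0.151

The responsibility of component k is P(Z=k) f_k(x) divided by Σ_j P(Z=j) f_j(x).
Component likelihoods at x = 12 calls:
  f_1 = e^(−1.8)·1.8^12/12! = 3.99211e-07
  f_2 = e^(−8.5)·8.5^12/12! = 0.0604209
  f_3 = e^(−9.5)·9.5^12/12! = 0.0844401
  f_4 = e^(−13.7)·13.7^12/12! = 0.102441
Unnormalised posteriors:
  P(Z=1)·f_1 = 0.35 × 3.99211e-07 = 1.39724e-07
  P(Z=2)·f_2 = 0.14 × 0.0604209 = 0.00845892
  P(Z=3)·f_3 = 0.26 × 0.0844401 = 0.0219544
  P(Z=4)·f_4 = 0.25 × 0.102441 = 0.0256103
Marginal: 1.39724e-07 + 0.00845892 + 0.0219544 + 0.0256103 = 0.0560238
So the posterior for Regime 2 is 0.00845892 / 0.0560238 ≈ 0.151.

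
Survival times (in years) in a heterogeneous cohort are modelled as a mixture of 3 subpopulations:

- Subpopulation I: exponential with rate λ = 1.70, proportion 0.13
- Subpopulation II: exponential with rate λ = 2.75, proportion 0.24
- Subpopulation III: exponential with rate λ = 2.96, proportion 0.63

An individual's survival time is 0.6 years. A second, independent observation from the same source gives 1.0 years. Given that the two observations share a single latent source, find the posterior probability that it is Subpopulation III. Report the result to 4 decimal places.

P(component k | x) = P(Z=k)·f_k(x) / marginal(x), where marginal(x) = Σ_j P(Z=j)·f_j(x).
Since both observations come from the same component, the likelihood for component k is f_k(x₁)·f_k(x₂).
  L_I = [0.613011] × [0.310562] = 0.190378
  L_II = [0.528137] × [0.175802] = 0.0928474
  L_III = [0.50117] × [0.153384] = 0.0768714
Multiply by the mixture weights:
  P(Z=I)·L_I = 0.13 × 0.190378 = 0.0247491
  P(Z=II)·L_II = 0.24 × 0.0928474 = 0.0222834
  P(Z=III)·L_III = 0.63 × 0.0768714 = 0.048429
Sum: 0.0247491 + 0.0222834 + 0.048429 = 0.0954615
P(Subpopulation III | data) = 0.048429 / 0.0954615 ≈ 0.5073

0.5073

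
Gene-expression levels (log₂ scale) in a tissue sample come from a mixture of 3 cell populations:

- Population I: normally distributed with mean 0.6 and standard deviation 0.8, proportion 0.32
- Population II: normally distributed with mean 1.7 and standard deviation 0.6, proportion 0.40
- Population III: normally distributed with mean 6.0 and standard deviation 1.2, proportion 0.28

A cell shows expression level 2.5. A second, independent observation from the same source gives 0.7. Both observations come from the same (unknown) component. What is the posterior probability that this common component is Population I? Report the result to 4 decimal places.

0.2061

Apply Bayes' rule: the posterior for each component is proportional to its prior times its likelihood at x.
Since both observations come from the same component, the likelihood for component k is f_k(x₁)·f_k(x₂).
  L_I = [(1/(0.8·√(2π)))·exp(−(2.5−0.6)²/(2·0.8²)) = 0.498678·exp(-2.82031) = 0.0297149] × [0.494797] = 0.0147028
  L_II = [(1/(0.6·√(2π)))·exp(−(2.5−1.7)²/(2·0.6²)) = 0.664904·exp(-0.88889) = 0.27335] × [0.165795] = 0.0453201
  L_III = [(1/(1.2·√(2π)))·exp(−(2.5−6.0)²/(2·1.2²)) = 0.332452·exp(-4.25347) = 0.00472573] × [1.9313e-05] = 9.12681e-08
Unnormalised posteriors:
  π_I·L_I = 0.32 × 0.0147028 = 0.00470491
  π_II·L_II = 0.40 × 0.0453201 = 0.0181281
  π_III·L_III = 0.28 × 9.12681e-08 = 2.55551e-08
Marginal: 0.00470491 + 0.0181281 + 2.55551e-08 = 0.022833
P(Population I | data) = 0.00470491 / 0.022833 ≈ 0.2061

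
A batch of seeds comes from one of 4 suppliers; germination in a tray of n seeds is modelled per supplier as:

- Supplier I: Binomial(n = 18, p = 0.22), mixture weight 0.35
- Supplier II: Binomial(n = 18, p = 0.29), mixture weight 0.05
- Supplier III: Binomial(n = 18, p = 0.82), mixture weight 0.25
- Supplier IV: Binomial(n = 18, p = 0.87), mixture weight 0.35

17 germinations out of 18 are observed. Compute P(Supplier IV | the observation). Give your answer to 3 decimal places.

0.734

P(component k | x) = π_k·f_k(x) / marginal(x), where marginal(x) = Σ_j π_j·f_j(x).
Binomial probabilities:
  L_I = C(18,17)·0.22^17·0.78^1 = 18·6.625e-12·0.78 = 9.30149e-11
  L_II = C(18,17)·0.29^17·0.71^1 = 18·7.25715e-10·0.71 = 9.27463e-09
  L_III = C(18,17)·0.82^17·0.18^1 = 18·0.0342638·0.18 = 0.111015
  L_IV = C(18,17)·0.87^17·0.13^1 = 18·0.0937189·0.13 = 0.219302
Unnormalised posteriors:
  π_I·L_I = 0.35 × 9.30149e-11 = 3.25552e-11
  π_II·L_II = 0.05 × 9.27463e-09 = 4.63732e-10
  π_III·L_III = 0.25 × 0.111015 = 0.0277537
  π_IV·L_IV = 0.35 × 0.219302 = 0.0767558
Sum: 3.25552e-11 + 4.63732e-10 + 0.0277537 + 0.0767558 = 0.104509
Responsibility of Supplier IV: 0.0767558 / 0.104509 ≈ 0.734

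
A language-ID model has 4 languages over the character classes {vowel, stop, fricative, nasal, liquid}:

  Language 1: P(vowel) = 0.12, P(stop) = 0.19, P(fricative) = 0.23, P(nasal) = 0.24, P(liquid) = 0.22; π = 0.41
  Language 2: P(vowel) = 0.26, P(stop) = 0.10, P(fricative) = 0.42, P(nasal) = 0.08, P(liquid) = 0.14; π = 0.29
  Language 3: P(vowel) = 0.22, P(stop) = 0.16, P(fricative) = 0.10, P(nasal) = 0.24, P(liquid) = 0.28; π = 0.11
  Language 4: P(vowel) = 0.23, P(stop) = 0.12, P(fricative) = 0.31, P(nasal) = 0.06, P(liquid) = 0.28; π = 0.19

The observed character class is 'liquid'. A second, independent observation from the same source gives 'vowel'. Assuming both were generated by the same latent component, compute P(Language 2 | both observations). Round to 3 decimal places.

0.261

Apply Bayes' rule: the posterior for each component is proportional to its prior times its likelihood at x.
Since both observations come from the same component, the likelihood for component k is f_k(x₁)·f_k(x₂).
  f_1 = [P(liquid | comp) = 0.22] × [0.12] = 0.0264
  f_2 = [P(liquid | comp) = 0.14] × [0.26] = 0.0364
  f_3 = [P(liquid | comp) = 0.28] × [0.22] = 0.0616
  f_4 = [P(liquid | comp) = 0.28] × [0.23] = 0.0644
Weight by the priors:
  P(Z=1)·f_1 = 0.41 × 0.0264 = 0.010824
  P(Z=2)·f_2 = 0.29 × 0.0364 = 0.010556
  P(Z=3)·f_3 = 0.11 × 0.0616 = 0.006776
  P(Z=4)·f_4 = 0.19 × 0.0644 = 0.012236
Sum: 0.010824 + 0.010556 + 0.006776 + 0.012236 = 0.040392
So the posterior for Language 2 is 0.010556 / 0.040392 ≈ 0.261.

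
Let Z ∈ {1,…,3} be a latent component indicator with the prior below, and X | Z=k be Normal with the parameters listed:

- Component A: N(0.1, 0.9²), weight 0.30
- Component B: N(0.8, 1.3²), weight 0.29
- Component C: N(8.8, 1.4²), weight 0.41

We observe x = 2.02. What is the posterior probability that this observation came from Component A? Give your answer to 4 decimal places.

Posterior ∝ prior × likelihood, so P(k | x) ∝ π_k f_k(x); normalise over all components.
Normal densities:
  L_A = (1/(0.9·√(2π)))·exp(−(2.02−0.1)²/(2·0.9²)) = 0.443269·exp(-2.27556) = 0.0455414
  L_B = (1/(1.3·√(2π)))·exp(−(2.02−0.8)²/(2·1.3²)) = 0.306879·exp(-0.44036) = 0.197571
  L_C = (1/(1.4·√(2π)))·exp(−(2.02−8.8)²/(2·1.4²)) = 0.284959·exp(-11.72663) = 2.30128e-06
Weight by the priors:
  π_A·L_A = 0.30 × 0.0455414 = 0.0136624
  π_B·L_B = 0.29 × 0.197571 = 0.0572956
  π_C·L_C = 0.41 × 2.30128e-06 = 9.43526e-07
Normaliser: 0.0136624 + 0.0572956 + 9.43526e-07 = 0.0709589
Responsibility of Component A: 0.0136624 / 0.0709589 ≈ 0.1925

0.1925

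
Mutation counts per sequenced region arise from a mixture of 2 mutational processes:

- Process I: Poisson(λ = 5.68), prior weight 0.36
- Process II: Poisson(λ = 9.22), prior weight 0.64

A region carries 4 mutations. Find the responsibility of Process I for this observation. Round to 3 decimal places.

0.736

P(component k | x) = π_k·f_k(x) / marginal(x), where marginal(x) = Σ_j π_j·f_j(x).
Poisson probabilities:
  p_I = 0.148044
  p_II = 0.0298207
Multiply by the mixture weights:
  π_I·p_I = 0.36 × 0.148044 = 0.0532957
  π_II·p_II = 0.64 × 0.0298207 = 0.0190852
Denominator: 0.0532957 + 0.0190852 = 0.0723809
Responsibility of Process I: 0.0532957 / 0.0723809 ≈ 0.736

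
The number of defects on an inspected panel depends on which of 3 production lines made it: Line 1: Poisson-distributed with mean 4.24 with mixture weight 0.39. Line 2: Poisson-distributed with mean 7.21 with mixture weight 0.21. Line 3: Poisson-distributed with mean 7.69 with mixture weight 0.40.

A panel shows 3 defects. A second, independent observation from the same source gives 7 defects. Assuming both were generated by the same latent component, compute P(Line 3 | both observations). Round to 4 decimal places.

Apply Bayes' rule: the posterior for each component is proportional to its prior times its likelihood at x.
Since both observations come from the same component, the likelihood for component k is f_k(x₁)·f_k(x₂).
  p_1 = [e^(−4.24)·4.24^3/3! = 0.183037] × [0.0704242] = 0.0128902
  p_2 = [e^(−7.21)·7.21^3/3! = 0.0461733] × [0.148543] = 0.00685874
  p_3 = [e^(−7.69)·7.69^3/3! = 0.034666] × [0.144321] = 0.00500302
Unnormalised posteriors:
  w_1·p_1 = 0.39 × 0.0128902 = 0.00502718
  w_2·p_2 = 0.21 × 0.00685874 = 0.00144034
  w_3·p_3 = 0.40 × 0.00500302 = 0.00200121
Evidence: 0.00502718 + 0.00144034 + 0.00200121 = 0.00846872
P(Line 3 | x₁, x₂) = 0.00200121 / 0.00846872 ≈ 0.2363

0.2363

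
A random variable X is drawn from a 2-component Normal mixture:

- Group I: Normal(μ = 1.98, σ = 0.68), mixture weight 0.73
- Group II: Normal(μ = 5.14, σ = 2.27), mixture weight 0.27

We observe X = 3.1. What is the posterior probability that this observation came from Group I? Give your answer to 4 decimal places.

0.7769

P(component k | x) = π_k·f_k(x) / marginal(x), where marginal(x) = Σ_j π_j·f_j(x).
Evaluate each component's likelihood at the observed value:
  L_I = 0.151121
  L_II = 0.117358
Prior × likelihood for each component:
  π_I·L_I = 0.73 × 0.151121 = 0.110318
  π_II·L_II = 0.27 × 0.117358 = 0.0316865
Denominator: 0.110318 + 0.0316865 = 0.142005
So the posterior for Group I is 0.110318 / 0.142005 ≈ 0.7769.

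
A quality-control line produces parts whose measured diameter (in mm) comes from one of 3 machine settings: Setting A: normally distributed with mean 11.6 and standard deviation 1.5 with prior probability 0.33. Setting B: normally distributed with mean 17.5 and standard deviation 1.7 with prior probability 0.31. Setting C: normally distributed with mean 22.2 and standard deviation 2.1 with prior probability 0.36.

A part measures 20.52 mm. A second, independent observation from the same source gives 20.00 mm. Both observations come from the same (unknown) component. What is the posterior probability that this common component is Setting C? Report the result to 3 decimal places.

Posterior ∝ prior × likelihood, so P(k | x) ∝ w_k f_k(x); normalise over all components.
Since both observations come from the same component, the likelihood for component k is f_k(x₁)·f_k(x₂).
  p_A = [(1/(1.5·√(2π)))·exp(−(20.52−11.6)²/(2·1.5²)) = 0.265962·exp(-17.68142) = 5.57025e-09] × [4.12175e-08] = 2.29592e-16
  p_B = [(1/(1.7·√(2π)))·exp(−(20.52−17.5)²/(2·1.7²)) = 0.234672·exp(-1.57792) = 0.048437] × [0.0795888] = 0.00385505
  p_C = [(1/(2.1·√(2π)))·exp(−(20.52−22.2)²/(2·2.1²)) = 0.189973·exp(-0.32000) = 0.137948] × [0.109741] = 0.0151386
Unnormalised posteriors:
  w_A·p_A = 0.33 × 2.29592e-16 = 7.57652e-17
  w_B·p_B = 0.31 × 0.00385505 = 0.00119506
  w_C·p_C = 0.36 × 0.0151386 = 0.00544991
Evidence: 7.57652e-17 + 0.00119506 + 0.00544991 = 0.00664498
So the posterior for Setting C is 0.00544991 / 0.00664498 ≈ 0.820.

0.820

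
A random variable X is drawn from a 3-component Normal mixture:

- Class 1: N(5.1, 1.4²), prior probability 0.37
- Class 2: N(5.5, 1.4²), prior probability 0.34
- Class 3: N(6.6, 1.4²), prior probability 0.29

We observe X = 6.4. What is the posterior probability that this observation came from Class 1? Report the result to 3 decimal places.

0.299

Posterior ∝ prior × likelihood, so P(k | x) ∝ π_k f_k(x); normalise over all components.
Evaluate each component's likelihood at the observed value:
  p_1 = (1/(1.4·√(2π)))·exp(−(6.4−5.1)²/(2·1.4²)) = 0.284959·exp(-0.43112) = 0.18516
  p_2 = (1/(1.4·√(2π)))·exp(−(6.4−5.5)²/(2·1.4²)) = 0.284959·exp(-0.20663) = 0.231762
  p_3 = (1/(1.4·√(2π)))·exp(−(6.4−6.6)²/(2·1.4²)) = 0.284959·exp(-0.01020) = 0.282066
Multiply by the mixture weights:
  π_1·p_1 = 0.37 × 0.18516 = 0.0685093
  π_2·p_2 = 0.34 × 0.231762 = 0.0787991
  π_3·p_3 = 0.29 × 0.282066 = 0.0817991
Evidence: 0.0685093 + 0.0787991 + 0.0817991 = 0.229108
P(Class 1 | data) = 0.0685093 / 0.229108 ≈ 0.299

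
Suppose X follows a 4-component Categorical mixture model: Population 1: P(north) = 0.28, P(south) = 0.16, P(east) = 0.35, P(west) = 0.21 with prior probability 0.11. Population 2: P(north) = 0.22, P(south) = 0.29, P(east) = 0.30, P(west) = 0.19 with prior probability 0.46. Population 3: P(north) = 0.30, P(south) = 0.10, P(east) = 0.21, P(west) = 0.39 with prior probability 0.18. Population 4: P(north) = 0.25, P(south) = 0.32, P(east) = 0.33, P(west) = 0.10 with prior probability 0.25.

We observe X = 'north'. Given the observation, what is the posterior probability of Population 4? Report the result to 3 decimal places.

Posterior ∝ prior × likelihood, so P(k | x) ∝ P(Z=k) f_k(x); normalise over all components.
Categorical probabilities:
  p_1 = 0.28
  p_2 = 0.22
  p_3 = 0.3
  p_4 = 0.25
Unnormalised posteriors:
  P(Z=1)·p_1 = 0.11 × 0.28 = 0.0308
  P(Z=2)·p_2 = 0.46 × 0.22 = 0.1012
  P(Z=3)·p_3 = 0.18 × 0.3 = 0.054
  P(Z=4)·p_4 = 0.25 × 0.25 = 0.0625
Evidence: 0.0308 + 0.1012 + 0.054 + 0.0625 = 0.2485
P(Population 4 | x) = 0.0625 / 0.2485 ≈ 0.252

0.252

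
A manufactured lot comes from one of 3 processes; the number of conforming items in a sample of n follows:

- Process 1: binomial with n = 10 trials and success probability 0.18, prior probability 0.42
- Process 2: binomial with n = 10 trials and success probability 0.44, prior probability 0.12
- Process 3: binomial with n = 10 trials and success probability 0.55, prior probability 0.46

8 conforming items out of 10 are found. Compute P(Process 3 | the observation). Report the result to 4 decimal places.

0.9362

Apply Bayes' rule: the posterior for each component is proportional to its prior times its likelihood at x.
Component likelihoods at x = 8 conforming items out of 10:
  p_1 = 3.33442e-05
  p_2 = 0.0198249
  p_3 = 0.0763026
Prior × likelihood for each component:
  P(Z=1)·p_1 = 0.42 × 3.33442e-05 = 1.40046e-05
  P(Z=2)·p_2 = 0.12 × 0.0198249 = 0.00237898
  P(Z=3)·p_3 = 0.46 × 0.0763026 = 0.0350992
Evidence: 1.40046e-05 + 0.00237898 + 0.0350992 = 0.0374922
P(Process 3 | data) ≈ 0.9362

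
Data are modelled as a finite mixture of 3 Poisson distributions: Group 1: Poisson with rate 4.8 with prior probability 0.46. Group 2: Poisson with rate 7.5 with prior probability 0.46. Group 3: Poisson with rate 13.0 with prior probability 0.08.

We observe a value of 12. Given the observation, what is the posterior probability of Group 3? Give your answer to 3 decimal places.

0.328

The responsibility of component k is π_k f_k(x) divided by Σ_j π_j f_j(x).
Poisson probabilities:
  p_1 = e^(−4.8)·4.8^12/12! = 0.00257007
  p_2 = e^(−7.5)·7.5^12/12! = 0.0365754
  p_3 = e^(−13.0)·13.0^12/12! = 0.10994
Multiply by the mixture weights:
  π_1·p_1 = 0.46 × 0.00257007 = 0.00118223
  π_2·p_2 = 0.46 × 0.0365754 = 0.0168247
  π_3·p_3 = 0.08 × 0.10994 = 0.00879519
Marginal: 0.00118223 + 0.0168247 + 0.00879519 = 0.0268021
P(Group 3 | the observation) = 0.00879519 / 0.0268021 ≈ 0.328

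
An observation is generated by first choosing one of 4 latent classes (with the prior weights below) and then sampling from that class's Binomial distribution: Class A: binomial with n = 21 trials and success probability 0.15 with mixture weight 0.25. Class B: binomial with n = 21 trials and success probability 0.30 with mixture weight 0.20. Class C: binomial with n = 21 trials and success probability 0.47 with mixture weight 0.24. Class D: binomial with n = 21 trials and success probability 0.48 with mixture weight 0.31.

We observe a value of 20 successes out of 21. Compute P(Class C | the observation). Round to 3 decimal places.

0.341

The responsibility of component k is P(Z=k) f_k(x) divided by Σ_j P(Z=j) f_j(x).
Component likelihoods at x = 20 successes out of 21:
  f_A = 5.93558e-16
  f_B = 5.12557e-10
  f_C = 3.0793e-06
  f_D = 4.60307e-06
Multiply by the mixture weights:
  P(Z=A)·f_A = 0.25 × 5.93558e-16 = 1.4839e-16
  P(Z=B)·f_B = 0.20 × 5.12557e-10 = 1.02511e-10
  P(Z=C)·f_C = 0.24 × 3.0793e-06 = 7.39033e-07
  P(Z=D)·f_D = 0.31 × 4.60307e-06 = 1.42695e-06
Denominator: 1.4839e-16 + 1.02511e-10 + 7.39033e-07 + 1.42695e-06 = 2.16609e-06
So the posterior for Class C is 7.39033e-07 / 2.16609e-06 ≈ 0.341.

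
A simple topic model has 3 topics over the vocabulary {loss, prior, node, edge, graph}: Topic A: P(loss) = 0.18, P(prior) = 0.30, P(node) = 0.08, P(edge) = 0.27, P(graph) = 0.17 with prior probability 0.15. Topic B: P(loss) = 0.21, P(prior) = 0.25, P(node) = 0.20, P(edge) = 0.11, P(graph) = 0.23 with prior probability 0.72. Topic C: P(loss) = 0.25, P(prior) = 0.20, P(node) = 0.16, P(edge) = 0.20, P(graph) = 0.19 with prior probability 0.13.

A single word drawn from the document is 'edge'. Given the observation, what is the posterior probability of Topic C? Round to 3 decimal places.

0.178

By Bayes' theorem, P(k | x) = π_k f_k(x) / Σ_j π_j f_j(x).
Categorical probabilities:
  L_A = 0.27
  L_B = 0.11
  L_C = 0.2
Prior × likelihood for each component:
  π_A·L_A = 0.15 × 0.27 = 0.0405
  π_B·L_B = 0.72 × 0.11 = 0.0792
  π_C·L_C = 0.13 × 0.2 = 0.026
Denominator: 0.0405 + 0.0792 + 0.026 = 0.1457
P(Topic C | the observation) = 0.026 / 0.1457 ≈ 0.178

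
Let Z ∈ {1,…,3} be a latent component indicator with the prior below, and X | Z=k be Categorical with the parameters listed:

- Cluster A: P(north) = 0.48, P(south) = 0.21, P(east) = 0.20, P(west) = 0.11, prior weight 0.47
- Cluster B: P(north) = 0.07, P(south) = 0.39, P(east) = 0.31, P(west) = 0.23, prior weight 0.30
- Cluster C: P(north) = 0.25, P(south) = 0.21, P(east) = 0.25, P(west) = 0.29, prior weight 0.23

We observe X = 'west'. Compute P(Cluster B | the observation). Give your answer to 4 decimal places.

P(component k | x) = P(Z=k)·f_k(x) / marginal(x), where marginal(x) = Σ_j P(Z=j)·f_j(x).
Component likelihoods at x = 'west':
  p_A = 0.11
  p_B = 0.23
  p_C = 0.29
Unnormalised posteriors:
  P(Z=A)·p_A = 0.47 × 0.11 = 0.0517
  P(Z=B)·p_B = 0.30 × 0.23 = 0.069
  P(Z=C)·p_C = 0.23 × 0.29 = 0.0667
Normaliser: 0.0517 + 0.069 + 0.0667 = 0.1874
Responsibility of Cluster B: 0.069 / 0.1874 ≈ 0.3682

0.3682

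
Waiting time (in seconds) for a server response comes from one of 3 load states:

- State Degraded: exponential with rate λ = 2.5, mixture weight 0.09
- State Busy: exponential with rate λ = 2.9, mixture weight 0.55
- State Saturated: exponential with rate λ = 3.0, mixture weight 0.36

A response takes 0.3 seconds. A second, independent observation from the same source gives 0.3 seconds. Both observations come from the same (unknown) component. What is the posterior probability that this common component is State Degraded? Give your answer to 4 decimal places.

The responsibility of component k is π_k f_k(x) divided by Σ_j π_j f_j(x).
Since both observations come from the same component, the likelihood for component k is f_k(x₁)·f_k(x₂).
  p_Degraded = [2.5·e^(−2.5·0.3) = 2.5·e^(−0.7500) = 1.18092] × [1.18092] = 1.39456
  p_Busy = [2.9·e^(−2.9·0.3) = 2.9·e^(−0.8700) = 1.21496] × [1.21496] = 1.47613
  p_Saturated = [3.0·e^(−3.0·0.3) = 3.0·e^(−0.9000) = 1.21971] × [1.21971] = 1.48769
Prior × likelihood for each component:
  π_Degraded·p_Degraded = 0.09 × 1.39456 = 0.125511
  π_Busy·p_Busy = 0.55 × 1.47613 = 0.81187
  π_Saturated·p_Saturated = 0.36 × 1.48769 = 0.535568
Marginal: 0.125511 + 0.81187 + 0.535568 = 1.47295
P(State Degraded | x₁,x₂) ≈ 0.0852

0.0852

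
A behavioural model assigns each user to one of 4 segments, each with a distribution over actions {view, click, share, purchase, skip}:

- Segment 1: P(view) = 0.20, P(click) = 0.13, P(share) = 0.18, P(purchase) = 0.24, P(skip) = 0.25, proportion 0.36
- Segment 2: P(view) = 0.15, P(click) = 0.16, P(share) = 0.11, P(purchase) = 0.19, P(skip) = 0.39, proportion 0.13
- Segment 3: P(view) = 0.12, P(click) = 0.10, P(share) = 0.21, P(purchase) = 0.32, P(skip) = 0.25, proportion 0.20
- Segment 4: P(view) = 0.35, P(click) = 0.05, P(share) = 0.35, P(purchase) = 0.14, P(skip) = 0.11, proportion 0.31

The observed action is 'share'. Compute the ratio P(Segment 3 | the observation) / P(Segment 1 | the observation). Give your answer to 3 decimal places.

Posterior odds = (P(Z=i) f_i(x)) / (P(Z=j) f_j(x)); the normalising sum cancels.
Component likelihoods at x = 'share':
  p_1 = 0.18
  p_2 = 0.11
  p_3 = 0.21
  p_4 = 0.35
Odds = (0.20/0.36) × (0.21/0.18) = 0.555556 × 1.16667 ≈ 0.648

0.648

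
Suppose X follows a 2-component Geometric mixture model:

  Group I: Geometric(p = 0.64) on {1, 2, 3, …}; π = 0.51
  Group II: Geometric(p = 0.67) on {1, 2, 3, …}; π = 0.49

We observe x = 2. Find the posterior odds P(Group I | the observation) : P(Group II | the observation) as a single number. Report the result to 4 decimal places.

1.0846

Only the two components matter; the odds are (π_i f_i(x)) / (π_j f_j(x)).
Evaluate each component's likelihood at the observed value:
  p_I = 0.64·(1−0.64)^1 = 0.64·0.36 = 0.2304
  p_II = 0.67·(1−0.67)^1 = 0.67·0.33 = 0.2211
Odds = (0.51/0.49) × (0.2304/0.2211) = 1.04082 × 1.04206 ≈ 1.0846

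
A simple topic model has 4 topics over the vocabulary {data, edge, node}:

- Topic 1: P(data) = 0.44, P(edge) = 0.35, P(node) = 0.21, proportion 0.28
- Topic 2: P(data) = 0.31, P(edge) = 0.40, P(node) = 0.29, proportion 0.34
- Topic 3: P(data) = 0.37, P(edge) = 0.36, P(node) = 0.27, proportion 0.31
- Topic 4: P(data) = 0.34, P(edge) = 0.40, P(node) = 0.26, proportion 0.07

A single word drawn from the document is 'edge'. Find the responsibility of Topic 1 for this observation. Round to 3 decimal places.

Apply Bayes' rule: the posterior for each component is proportional to its prior times its likelihood at x.
Evaluate each component's likelihood at the observed value:
  L_1 = P(edge | comp) = 0.35
  L_2 = P(edge | comp) = 0.40
  L_3 = P(edge | comp) = 0.36
  L_4 = P(edge | comp) = 0.40
Unnormalised posteriors:
  w_1·L_1 = 0.28 × 0.35 = 0.098
  w_2·L_2 = 0.34 × 0.4 = 0.136
  w_3·L_3 = 0.31 × 0.36 = 0.1116
  w_4·L_4 = 0.07 × 0.4 = 0.028
Evidence: 0.098 + 0.136 + 0.1116 + 0.028 = 0.3736
So the posterior for Topic 1 is 0.098 / 0.3736 ≈ 0.262.

0.262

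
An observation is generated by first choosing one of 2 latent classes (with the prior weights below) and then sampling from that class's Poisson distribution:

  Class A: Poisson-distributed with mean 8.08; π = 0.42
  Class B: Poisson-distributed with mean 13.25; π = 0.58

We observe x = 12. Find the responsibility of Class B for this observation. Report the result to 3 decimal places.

0.748

Apply Bayes' rule: the posterior for each component is proportional to its prior times its likelihood at x.
Component likelihoods at x = 12:
  L_A = e^(−8.08)·8.08^12/12! = 0.050061
  L_B = e^(−13.25)·13.25^12/12! = 0.10761
Unnormalised posteriors:
  π_A·L_A = 0.42 × 0.050061 = 0.0210256
  π_B·L_B = 0.58 × 0.10761 = 0.0624137
Sum: 0.0210256 + 0.0624137 = 0.0834393
So the posterior for Class B is 0.0624137 / 0.0834393 ≈ 0.748.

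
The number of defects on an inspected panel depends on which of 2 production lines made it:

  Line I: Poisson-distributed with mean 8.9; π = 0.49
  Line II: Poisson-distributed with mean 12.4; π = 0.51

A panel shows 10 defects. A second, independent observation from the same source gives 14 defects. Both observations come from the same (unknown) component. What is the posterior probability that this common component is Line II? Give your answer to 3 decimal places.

0.731

Apply Bayes' rule: the posterior for each component is proportional to its prior times its likelihood at x.
Since both observations come from the same component, the likelihood for component k is f_k(x₁)·f_k(x₂).
  p_I = [0.117197] × [0.0306077] = 0.00358713
  p_II = [0.0975444] × [0.0959939] = 0.00936367
Prior × likelihood for each component:
  P(Z=I)·p_I = 0.49 × 0.00358713 = 0.00175769
  P(Z=II)·p_II = 0.51 × 0.00936367 = 0.00477547
Normaliser: 0.00175769 + 0.00477547 = 0.00653316
Responsibility of Line II: 0.00477547 / 0.00653316 ≈ 0.731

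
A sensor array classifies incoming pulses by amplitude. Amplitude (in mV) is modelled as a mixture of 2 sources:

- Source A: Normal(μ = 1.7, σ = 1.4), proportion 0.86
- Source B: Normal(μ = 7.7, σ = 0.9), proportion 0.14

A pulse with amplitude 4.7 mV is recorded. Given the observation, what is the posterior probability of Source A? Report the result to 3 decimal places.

0.990

Posterior ∝ prior × likelihood, so P(k | x) ∝ π_k f_k(x); normalise over all components.
Normal densities:
  p_A = (1/(1.4·√(2π)))·exp(−(4.7−1.7)²/(2·1.4²)) = 0.284959·exp(-2.29592) = 0.0286865
  p_B = (1/(0.9·√(2π)))·exp(−(4.7−7.7)²/(2·0.9²)) = 0.443269·exp(-5.55556) = 0.00171364
Weight by the priors:
  π_A·p_A = 0.86 × 0.0286865 = 0.0246704
  π_B·p_B = 0.14 × 0.00171364 = 0.00023991
Sum: 0.0246704 + 0.00023991 = 0.0249103
So the posterior for Source A is 0.0246704 / 0.0249103 ≈ 0.990.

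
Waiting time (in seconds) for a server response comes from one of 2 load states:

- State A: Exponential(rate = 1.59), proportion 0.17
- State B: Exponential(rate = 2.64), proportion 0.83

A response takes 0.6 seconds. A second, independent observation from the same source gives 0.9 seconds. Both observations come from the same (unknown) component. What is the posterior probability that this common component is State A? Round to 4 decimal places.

0.2641

The responsibility of component k is π_k f_k(x) divided by Σ_j π_j f_j(x).
Since both observations come from the same component, the likelihood for component k is f_k(x₁)·f_k(x₂).
  L_A = [1.59·e^(−1.59·0.6) = 1.59·e^(−0.9540) = 0.612463] × [0.380121] = 0.23281
  L_B = [2.64·e^(−2.64·0.6) = 2.64·e^(−1.5840) = 0.541604] × [0.245313] = 0.132862
Multiply by the mixture weights:
  π_A·L_A = 0.17 × 0.23281 = 0.0395777
  π_B·L_B = 0.83 × 0.132862 = 0.110276
Sum: 0.0395777 + 0.110276 = 0.149853
P(State A | x₁,x₂) ≈ 0.2641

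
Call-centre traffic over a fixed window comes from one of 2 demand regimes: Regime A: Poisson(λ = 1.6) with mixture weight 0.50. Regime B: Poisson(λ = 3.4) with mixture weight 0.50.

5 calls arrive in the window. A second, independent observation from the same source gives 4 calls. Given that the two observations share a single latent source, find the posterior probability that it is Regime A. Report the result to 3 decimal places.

Apply Bayes' rule: the posterior for each component is proportional to its prior times its likelihood at x.
Since both observations come from the same component, the likelihood for component k is f_k(x₁)·f_k(x₂).
  f_A = [0.017642] × [0.0551312] = 0.000972624
  f_B = [0.126361] × [0.185825] = 0.0234809
Multiply by the mixture weights:
  P(Z=A)·f_A = 0.50 × 0.000972624 = 0.000486312
  P(Z=B)·f_B = 0.50 × 0.0234809 = 0.0117405
Marginal: 0.000486312 + 0.0117405 = 0.0122268
Responsibility of Regime A: 0.000486312 / 0.0122268 ≈ 0.040

0.040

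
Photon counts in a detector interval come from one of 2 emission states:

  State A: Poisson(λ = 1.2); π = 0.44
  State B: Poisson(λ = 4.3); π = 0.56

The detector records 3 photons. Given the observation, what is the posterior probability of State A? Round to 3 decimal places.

0.275

The responsibility of component k is π_k f_k(x) divided by Σ_j π_j f_j(x).
Evaluate each component's likelihood at the observed value:
  L_A = e^(−1.2)·1.2^3/3! = 0.0867439
  L_B = e^(−4.3)·4.3^3/3! = 0.179799
Weight by the priors:
  π_A·L_A = 0.44 × 0.0867439 = 0.0381673
  π_B·L_B = 0.56 × 0.179799 = 0.100688
Marginal: 0.0381673 + 0.100688 = 0.138855
Responsibility of State A: 0.0381673 / 0.138855 ≈ 0.275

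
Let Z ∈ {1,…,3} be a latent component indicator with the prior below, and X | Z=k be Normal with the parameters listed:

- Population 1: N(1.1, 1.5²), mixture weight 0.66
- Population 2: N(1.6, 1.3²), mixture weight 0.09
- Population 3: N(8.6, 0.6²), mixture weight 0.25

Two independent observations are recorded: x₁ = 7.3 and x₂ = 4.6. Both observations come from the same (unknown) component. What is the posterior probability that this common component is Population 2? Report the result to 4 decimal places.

By Bayes' theorem, P(k | x) = π_k f_k(x) / Σ_j π_j f_j(x).
Since both observations come from the same component, the likelihood for component k is f_k(x₁)·f_k(x₂).
  p_1 = [(1/(1.5·√(2π)))·exp(−(7.3−1.1)²/(2·1.5²)) = 0.265962·exp(-8.54222) = 5.18775e-05] × [0.0174813] = 9.06884e-07
  p_2 = [(1/(1.3·√(2π)))·exp(−(7.3−1.6)²/(2·1.3²)) = 0.306879·exp(-9.61243) = 2.05278e-05] × [0.0214073] = 4.39445e-07
  p_3 = [(1/(0.6·√(2π)))·exp(−(7.3−8.6)²/(2·0.6²)) = 0.664904·exp(-2.34722) = 0.0635877] × [1.48515e-10] = 9.44373e-12
Multiply by the mixture weights:
  π_1·p_1 = 0.66 × 9.06884e-07 = 5.98543e-07
  π_2·p_2 = 0.09 × 4.39445e-07 = 3.955e-08
  π_3·p_3 = 0.25 × 9.44373e-12 = 2.36093e-12
Evidence: 5.98543e-07 + 3.955e-08 + 2.36093e-12 = 6.38096e-07
So the posterior for Population 2 is 3.955e-08 / 6.38096e-07 ≈ 0.0620.

0.0620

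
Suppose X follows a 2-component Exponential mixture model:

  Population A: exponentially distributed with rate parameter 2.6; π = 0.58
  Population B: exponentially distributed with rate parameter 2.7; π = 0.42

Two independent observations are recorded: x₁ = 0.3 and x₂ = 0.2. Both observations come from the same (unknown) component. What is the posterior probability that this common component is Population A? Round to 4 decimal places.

0.5738

By Bayes' theorem, P(k | x) = w_k f_k(x) / Σ_j w_j f_j(x).
Since both observations come from the same component, the likelihood for component k is f_k(x₁)·f_k(x₂).
  p_A = [2.6·e^(−2.6·0.3) = 2.6·e^(−0.7800) = 1.19186] × [1.54575] = 1.84231
  p_B = [2.7·e^(−2.7·0.3) = 2.7·e^(−0.8100) = 1.20112] × [1.57342] = 1.88986
Unnormalised posteriors:
  w_A·p_A = 0.58 × 1.84231 = 1.06854
  w_B·p_B = 0.42 × 1.88986 = 0.793742
Marginal: 1.06854 + 0.793742 = 1.86228
P(Population A | x₁, x₂) ≈ 0.5738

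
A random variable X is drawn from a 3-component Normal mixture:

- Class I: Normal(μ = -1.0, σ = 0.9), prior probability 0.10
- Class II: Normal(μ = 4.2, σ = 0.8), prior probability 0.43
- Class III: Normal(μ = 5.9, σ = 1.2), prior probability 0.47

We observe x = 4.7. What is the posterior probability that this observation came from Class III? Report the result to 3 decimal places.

0.350

Apply Bayes' rule: the posterior for each component is proportional to its prior times its likelihood at x.
Normal densities:
  f_I = 8.64272e-10
  f_II = 0.410201
  f_III = 0.201642
Weight by the priors:
  P(Z=I)·f_I = 0.10 × 8.64272e-10 = 8.64272e-11
  P(Z=II)·f_II = 0.43 × 0.410201 = 0.176387
  P(Z=III)·f_III = 0.47 × 0.201642 = 0.0947719
Marginal: 8.64272e-11 + 0.176387 + 0.0947719 = 0.271158
P(Class III | data) ≈ 0.350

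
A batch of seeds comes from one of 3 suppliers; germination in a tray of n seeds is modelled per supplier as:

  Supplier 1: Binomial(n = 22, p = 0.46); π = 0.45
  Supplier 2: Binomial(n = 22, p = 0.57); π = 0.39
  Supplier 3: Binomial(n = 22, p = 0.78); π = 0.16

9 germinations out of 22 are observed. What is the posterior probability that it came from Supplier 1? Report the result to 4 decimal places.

0.7638

By Bayes' theorem, P(k | x) = w_k f_k(x) / Σ_j w_j f_j(x).
Evaluate each component's likelihood at the observed value:
  p_1 = C(22,9)·0.46^9·0.54^13 = 497420·0.00092219·0.000331985 = 0.152287
  p_2 = C(22,9)·0.57^9·0.43^13 = 497420·0.00635146·1.71826e-05 = 0.0542859
  p_3 = C(22,9)·0.78^9·0.22^13 = 497420·0.106869·2.8281e-09 = 0.000150338
Weight by the priors:
  w_1·p_1 = 0.45 × 0.152287 = 0.0685291
  w_2·p_2 = 0.39 × 0.0542859 = 0.0211715
  w_3·p_3 = 0.16 × 0.000150338 = 2.40541e-05
Sum: 0.0685291 + 0.0211715 + 2.40541e-05 = 0.0897247
Responsibility of Supplier 1: 0.0685291 / 0.0897247 ≈ 0.7638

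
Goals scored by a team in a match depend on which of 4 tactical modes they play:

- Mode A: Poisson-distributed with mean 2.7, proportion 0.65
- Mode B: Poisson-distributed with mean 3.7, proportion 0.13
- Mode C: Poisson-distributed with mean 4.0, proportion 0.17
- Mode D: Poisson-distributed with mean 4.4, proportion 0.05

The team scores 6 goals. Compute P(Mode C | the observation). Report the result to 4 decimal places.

The responsibility of component k is π_k f_k(x) divided by Σ_j π_j f_j(x).
Poisson probabilities:
  f_A = e^(−2.7)·2.7^6/6! = 0.0361622
  f_B = e^(−3.7)·3.7^6/6! = 0.0881025
  f_C = e^(−4.0)·4.0^6/6! = 0.104196
  f_D = e^(−4.4)·4.4^6/6! = 0.123734
Unnormalised posteriors:
  π_A·f_A = 0.65 × 0.0361622 = 0.0235054
  π_B·f_B = 0.13 × 0.0881025 = 0.0114533
  π_C·f_C = 0.17 × 0.104196 = 0.0177133
  π_D·f_D = 0.05 × 0.123734 = 0.00618668
Marginal: 0.0235054 + 0.0114533 + 0.0177133 + 0.00618668 = 0.0588587
P(Mode C | 6 goals) = 0.0177133 / 0.0588587 ≈ 0.3009

0.3009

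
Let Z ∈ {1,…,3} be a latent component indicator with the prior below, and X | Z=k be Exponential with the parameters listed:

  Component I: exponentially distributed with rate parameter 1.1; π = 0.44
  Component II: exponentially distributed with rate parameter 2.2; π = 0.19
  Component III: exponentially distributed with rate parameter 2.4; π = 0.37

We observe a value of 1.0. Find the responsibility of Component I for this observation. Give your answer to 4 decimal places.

By Bayes' theorem, P(k | x) = w_k f_k(x) / Σ_j w_j f_j(x).
Exponential densities:
  p_I = 1.1·e^(−1.1·1.0) = 1.1·e^(−1.1000) = 0.366158
  p_II = 2.2·e^(−2.2·1.0) = 2.2·e^(−2.2000) = 0.243767
  p_III = 2.4·e^(−2.4·1.0) = 2.4·e^(−2.4000) = 0.217723
Prior × likelihood for each component:
  w_I·p_I = 0.44 × 0.366158 = 0.16111
  w_II·p_II = 0.19 × 0.243767 = 0.0463157
  w_III·p_III = 0.37 × 0.217723 = 0.0805575
Marginal: 0.16111 + 0.0463157 + 0.0805575 = 0.287983
Responsibility of Component I: 0.16111 / 0.287983 ≈ 0.5594

0.5594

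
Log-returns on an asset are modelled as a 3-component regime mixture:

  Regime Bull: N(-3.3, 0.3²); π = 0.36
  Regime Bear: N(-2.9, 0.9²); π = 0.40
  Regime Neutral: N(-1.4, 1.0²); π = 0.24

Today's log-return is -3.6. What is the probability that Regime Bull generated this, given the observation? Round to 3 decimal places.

0.675

Apply Bayes' rule: the posterior for each component is proportional to its prior times its likelihood at x.
Evaluate each component's likelihood at the observed value:
  L_Bull = (1/(0.3·√(2π)))·exp(−(-3.6−-3.3)²/(2·0.3²)) = 1.329808·exp(-0.50000) = 0.806569
  L_Bear = (1/(0.9·√(2π)))·exp(−(-3.6−-2.9)²/(2·0.9²)) = 0.443269·exp(-0.30247) = 0.327572
  L_Neutral = (1/(1.0·√(2π)))·exp(−(-3.6−-1.4)²/(2·1.0²)) = 0.398942·exp(-2.42000) = 0.0354746
Prior × likelihood for each component:
  P(Z=Bull)·L_Bull = 0.36 × 0.806569 = 0.290365
  P(Z=Bear)·L_Bear = 0.40 × 0.327572 = 0.131029
  P(Z=Neutral)·L_Neutral = 0.24 × 0.0354746 = 0.0085139
Denominator: 0.290365 + 0.131029 + 0.0085139 = 0.429908
Responsibility of Regime Bull: 0.290365 / 0.429908 ≈ 0.675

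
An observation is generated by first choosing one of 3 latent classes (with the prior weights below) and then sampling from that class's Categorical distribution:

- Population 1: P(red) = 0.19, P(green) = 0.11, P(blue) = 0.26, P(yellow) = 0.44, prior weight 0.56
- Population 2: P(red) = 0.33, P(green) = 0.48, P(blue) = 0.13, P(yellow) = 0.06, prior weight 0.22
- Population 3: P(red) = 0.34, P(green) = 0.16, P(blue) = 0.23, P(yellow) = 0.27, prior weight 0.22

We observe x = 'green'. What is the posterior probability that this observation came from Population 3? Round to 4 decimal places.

Posterior ∝ prior × likelihood, so P(k | x) ∝ P(Z=k) f_k(x); normalise over all components.
Evaluate each component's likelihood at the observed value:
  p_1 = P(green | comp) = 0.11
  p_2 = P(green | comp) = 0.48
  p_3 = P(green | comp) = 0.16
Prior × likelihood for each component:
  P(Z=1)·p_1 = 0.56 × 0.11 = 0.0616
  P(Z=2)·p_2 = 0.22 × 0.48 = 0.1056
  P(Z=3)·p_3 = 0.22 × 0.16 = 0.0352
Denominator: 0.0616 + 0.1056 + 0.0352 = 0.2024
Responsibility of Population 3: 0.0352 / 0.2024 ≈ 0.1739

0.1739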